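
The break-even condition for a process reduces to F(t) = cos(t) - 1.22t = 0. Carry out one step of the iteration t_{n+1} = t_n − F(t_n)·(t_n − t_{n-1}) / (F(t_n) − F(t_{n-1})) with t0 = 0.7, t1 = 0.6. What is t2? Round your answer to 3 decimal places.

F(0.7) = -0.08916, F(0.6) = 0.09334
t2 = 0.60000 − 0.09334·(0.60000 − 0.70000) / (0.09334 − (-0.08916)) = 0.60000 − (-0.00933)/(0.18249) = 0.65114

0.651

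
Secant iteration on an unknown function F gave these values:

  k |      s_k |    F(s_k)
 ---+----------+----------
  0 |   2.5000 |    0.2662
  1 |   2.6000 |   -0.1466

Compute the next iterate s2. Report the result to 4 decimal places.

s2 = 2.6000 − (-0.1466)·(2.6000 − 2.5000) / (-0.1466 − 0.2662)
   = 2.6000 − (-0.014660)/(-0.412800) = 2.564486

2.5645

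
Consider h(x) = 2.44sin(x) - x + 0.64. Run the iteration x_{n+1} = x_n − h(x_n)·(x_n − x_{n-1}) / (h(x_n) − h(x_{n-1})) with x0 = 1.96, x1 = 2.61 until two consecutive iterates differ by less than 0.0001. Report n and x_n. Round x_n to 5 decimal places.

n = 5, x_n = 2.35955

h(1.96) = 0.9375161, h(2.61) = -0.7331473
x2 = 2.6100000 − (-0.7331473)·(0.6500000)/(-1.6706634) = 2.3247566;  |Δ| = 0.2852434
h(2.3247566) = 0.0939636
x3 = 2.3247566 − 0.0939636·(-0.2852434)/(0.8271109) = 2.3571615;  |Δ| = 0.0324050
h(2.3571615) = 0.0065097
x4 = 2.3571615 − 0.0065097·(0.0324050)/(-0.0874539) = 2.3595736;  |Δ| = 0.0024121
h(2.3595736) = -0.0000731
x5 = 2.3595736 − (-0.0000731)·(0.0024121)/(-0.0065828) = 2.3595468;  |Δ| = 0.0000268
|x5 − x4| = 0.0000268 < 0.0001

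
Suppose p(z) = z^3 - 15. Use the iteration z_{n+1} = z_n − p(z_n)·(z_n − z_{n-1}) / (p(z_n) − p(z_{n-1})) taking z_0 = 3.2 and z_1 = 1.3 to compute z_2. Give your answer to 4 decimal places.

p(3.2) = 17.768000, p(1.3) = -12.803000
z_2 = 1.300000 − (-12.803000)·(1.300000 − 3.200000) / (-12.803000 − 17.768000) = 1.300000 − (24.325700)/(-30.571000) = 2.095712

2.0957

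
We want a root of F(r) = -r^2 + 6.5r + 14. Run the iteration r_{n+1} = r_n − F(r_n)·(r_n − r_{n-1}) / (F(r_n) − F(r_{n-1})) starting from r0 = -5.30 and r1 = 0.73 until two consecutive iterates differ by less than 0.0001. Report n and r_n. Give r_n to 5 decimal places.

n = 7, r_n = -1.70606

F(-5.30) = -48.5400000, F(0.73) = 18.2121000
r2 = 0.7300000 − 18.2121000·(6.0300000)/(66.7521000) = -0.9151762;  |Δ| = 1.6451762
F(-0.9151762) = 7.2138076
r3 = -0.9151762 − 7.2138076·(-1.6451762)/(-10.9982924) = -1.9942513;  |Δ| = 1.0790752
F(-1.9942513) = -2.9396720
r4 = -1.9942513 − (-2.9396720)·(-1.0790752)/(-10.1534796) = -1.6818336;  |Δ| = 0.3124177
F(-1.6818336) = 0.2395174
r5 = -1.6818336 − 0.2395174·(0.3124177)/(3.1791894) = -1.7053709;  |Δ| = 0.0235373
F(-1.7053709) = 0.0067995
r6 = -1.7053709 − 0.0067995·(-0.0235373)/(-0.2327179) = -1.7060586;  |Δ| = 0.0006877
F(-1.7060586) = -0.0000167
r7 = -1.7060586 − (-0.0000167)·(-0.0006877)/(-0.0068161) = -1.7060569;  |Δ| = 0.0000017
|r7 − r6| = 0.0000017 < 0.0001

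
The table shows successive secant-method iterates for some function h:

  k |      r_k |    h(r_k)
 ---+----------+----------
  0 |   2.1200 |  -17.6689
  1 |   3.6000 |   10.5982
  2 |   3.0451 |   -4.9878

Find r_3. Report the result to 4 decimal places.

r_3 = 3.0451 − (-4.9878)·(3.0451 − 3.6000) / (-4.9878 − 10.5982)
   = 3.0451 − (2.767730)/(-15.586000) = 3.222678

3.2227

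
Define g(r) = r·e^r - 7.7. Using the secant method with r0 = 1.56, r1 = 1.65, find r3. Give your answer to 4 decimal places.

g(1.56) = -0.276239, g(1.65) = 0.891517
r2 = 1.650000 − 0.891517·(1.650000 − 1.560000) / (0.891517 − (-0.276239)) = 1.650000 − (0.080237)/(1.167756) = 1.581290
g(1.581290) = -0.012997
r3 = 1.581290 − (-0.012997)·(1.581290 − 1.650000) / (-0.012997 − 0.891517) = 1.581290 − (0.000893)/(-0.904514) = 1.582277

1.5823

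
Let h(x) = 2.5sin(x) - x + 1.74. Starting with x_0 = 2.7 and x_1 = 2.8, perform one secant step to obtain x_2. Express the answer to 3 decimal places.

h(2.7) = 0.10845, h(2.8) = -0.22253
x_2 = 2.80000 − (-0.22253)·(2.80000 − 2.70000) / (-0.22253 − 0.10845) = 2.80000 − (-0.02225)/(-0.33098) = 2.73277

2.733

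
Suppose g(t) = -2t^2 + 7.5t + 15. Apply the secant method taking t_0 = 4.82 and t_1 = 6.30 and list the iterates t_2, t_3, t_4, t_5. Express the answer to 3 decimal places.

5.138, 5.186, 5.194, 5.194

g(4.82) = 4.68520, g(6.30) = -17.13000
t_2 = 6.30000 − (-17.13000)·(6.30000 − 4.82000) / (-17.13000 − 4.68520) = 6.30000 − (-25.35240)/(-21.81520) = 5.13786
g(5.13786) = 0.73879
t_3 = 5.13786 − 0.73879·(5.13786 − 6.30000) / (0.73879 − (-17.13000)) = 5.13786 − (-0.85858)/(17.86879) = 5.18591
g(5.18591) = 0.10706
t_4 = 5.18591 − 0.10706·(5.18591 − 5.13786) / (0.10706 − 0.73879) = 5.18591 − (0.00514)/(-0.63173) = 5.19405
g(5.19405) = -0.00092
t_5 = 5.19405 − (-0.00092)·(5.19405 − 5.18591) / (-0.00092 − 0.10706) = 5.19405 − (-0.00001)/(-0.10798) = 5.19398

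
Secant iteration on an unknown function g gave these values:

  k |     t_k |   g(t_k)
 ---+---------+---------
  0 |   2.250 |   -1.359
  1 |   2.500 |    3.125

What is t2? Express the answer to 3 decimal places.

t2 = 2.500 − 3.125·(2.500 − 2.250) / (3.125 − (-1.359))
   = 2.500 − (0.78125)/(4.48400) = 2.32577

2.326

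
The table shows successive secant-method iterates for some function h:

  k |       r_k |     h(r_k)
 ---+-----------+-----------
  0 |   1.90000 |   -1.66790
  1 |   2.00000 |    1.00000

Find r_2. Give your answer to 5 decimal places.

1.96252

r_2 = 2.00000 − 1.00000·(2.00000 − 1.90000) / (1.00000 − (-1.66790))
   = 2.00000 − (0.1000000)/(2.6679000) = 1.9625173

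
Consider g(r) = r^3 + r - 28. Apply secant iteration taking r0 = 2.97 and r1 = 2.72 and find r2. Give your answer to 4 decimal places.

2.9238

g(2.97) = 1.168073, g(2.72) = -5.156352
r2 = 2.720000 − (-5.156352)·(2.720000 − 2.970000) / (-5.156352 − 1.168073) = 2.720000 − (1.289088)/(-6.324425) = 2.923827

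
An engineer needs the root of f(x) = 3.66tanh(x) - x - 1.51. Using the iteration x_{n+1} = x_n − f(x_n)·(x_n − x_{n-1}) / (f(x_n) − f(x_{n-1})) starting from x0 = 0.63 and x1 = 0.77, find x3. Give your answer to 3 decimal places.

0.698

f(0.63) = -0.09753, f(0.77) = 0.08776
x2 = 0.77000 − 0.08776·(0.77000 − 0.63000) / (0.08776 − (-0.09753)) = 0.77000 − (0.01229)/(0.18529) = 0.70369
f(0.70369) = 0.00685
x3 = 0.70369 − 0.00685·(0.70369 − 0.77000) / (0.00685 − 0.08776) = 0.70369 − (-0.00045)/(-0.08091) = 0.69808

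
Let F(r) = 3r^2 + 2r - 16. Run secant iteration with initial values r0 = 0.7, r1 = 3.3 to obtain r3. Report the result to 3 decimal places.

1.916

F(0.7) = -13.13000, F(3.3) = 23.27000
r2 = 3.30000 − 23.27000·(3.30000 − 0.70000) / (23.27000 − (-13.13000)) = 3.30000 − (60.50200)/(36.40000) = 1.63786
F(1.63786) = -4.67656
r3 = 1.63786 − (-4.67656)·(1.63786 − 3.30000) / (-4.67656 − 23.27000) = 1.63786 − (7.77311)/(-27.94656) = 1.91600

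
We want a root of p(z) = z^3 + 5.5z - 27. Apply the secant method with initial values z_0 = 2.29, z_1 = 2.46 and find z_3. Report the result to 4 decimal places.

2.3989

p(2.29) = -2.396011, p(2.46) = 1.416936
z_2 = 2.460000 − 1.416936·(2.460000 − 2.290000) / (1.416936 − (-2.396011)) = 2.460000 − (0.240879)/(3.812947) = 2.396826
p(2.396826) = -0.048231
z_3 = 2.396826 − (-0.048231)·(2.396826 − 2.460000) / (-0.048231 − 1.416936) = 2.396826 − (0.003047)/(-1.465167) = 2.398906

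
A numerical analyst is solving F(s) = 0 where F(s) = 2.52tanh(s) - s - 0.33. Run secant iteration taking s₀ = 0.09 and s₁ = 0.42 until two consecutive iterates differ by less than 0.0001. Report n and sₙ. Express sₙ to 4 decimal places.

n = 5, sₙ = 0.2231

F(0.09) = -0.193810, F(0.42) = 0.250265
s₂ = 0.420000 − 0.250265·(0.330000)/(0.444075) = 0.234024;  |Δ| = 0.185976
F(0.234024) = 0.015181
s₃ = 0.234024 − 0.015181·(-0.185976)/(-0.235084) = 0.222014;  |Δ| = 0.012010
F(0.222014) = -0.001553
s₄ = 0.222014 − (-0.001553)·(-0.012010)/(-0.016734) = 0.223129;  |Δ| = 0.001115
F(0.223129) = 0.000006
s₅ = 0.223129 − 0.000006·(0.001115)/(0.001559) = 0.223124;  |Δ| = 0.000005
|s₅ − s₄| = 0.000005 < 0.0001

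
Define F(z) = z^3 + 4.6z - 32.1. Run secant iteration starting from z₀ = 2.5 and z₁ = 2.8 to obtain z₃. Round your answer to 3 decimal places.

2.700

F(2.5) = -4.97500, F(2.8) = 2.73200
z₂ = 2.80000 − 2.73200·(2.80000 − 2.50000) / (2.73200 − (-4.97500)) = 2.80000 − (0.81960)/(7.70700) = 2.69366
F(2.69366) = -0.16462
z₃ = 2.69366 − (-0.16462)·(2.69366 − 2.80000) / (-0.16462 − 2.73200) = 2.69366 − (0.01751)/(-2.89662) = 2.69970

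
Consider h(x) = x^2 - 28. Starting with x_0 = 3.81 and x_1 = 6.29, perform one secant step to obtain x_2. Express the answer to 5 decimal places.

h(3.81) = -13.4839000, h(6.29) = 11.5641000
x_2 = 6.2900000 − 11.5641000·(6.2900000 − 3.8100000) / (11.5641000 − (-13.4839000)) = 6.2900000 − (28.6789680)/(25.0480000) = 5.1450396

5.14504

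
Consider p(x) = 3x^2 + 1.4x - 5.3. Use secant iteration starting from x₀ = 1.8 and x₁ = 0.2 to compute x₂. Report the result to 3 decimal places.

p(1.8) = 6.94000, p(0.2) = -4.90000
x₂ = 0.20000 − (-4.90000)·(0.20000 − 1.80000) / (-4.90000 − 6.94000) = 0.20000 − (7.84000)/(-11.84000) = 0.86216

0.862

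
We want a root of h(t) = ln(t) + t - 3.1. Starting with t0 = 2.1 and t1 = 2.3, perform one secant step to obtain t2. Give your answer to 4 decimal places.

h(2.1) = -0.258063, h(2.3) = 0.032909
t2 = 2.300000 − 0.032909·(2.300000 − 2.100000) / (0.032909 − (-0.258063)) = 2.300000 − (0.006582)/(0.290972) = 2.277380

2.2774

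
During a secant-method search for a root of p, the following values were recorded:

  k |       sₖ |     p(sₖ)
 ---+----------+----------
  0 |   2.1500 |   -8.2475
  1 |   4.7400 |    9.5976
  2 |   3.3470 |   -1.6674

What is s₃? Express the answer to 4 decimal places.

3.5532

s₃ = 3.3470 − (-1.6674)·(3.3470 − 4.7400) / (-1.6674 − 9.5976)
   = 3.3470 − (2.322688)/(-11.265000) = 3.553186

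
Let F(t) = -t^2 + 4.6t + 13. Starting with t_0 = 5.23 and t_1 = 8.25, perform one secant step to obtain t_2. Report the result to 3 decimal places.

F(5.23) = 9.70510, F(8.25) = -17.11250
t_2 = 8.25000 − (-17.11250)·(8.25000 − 5.23000) / (-17.11250 − 9.70510) = 8.25000 − (-51.67975)/(-26.81760) = 6.32292

6.323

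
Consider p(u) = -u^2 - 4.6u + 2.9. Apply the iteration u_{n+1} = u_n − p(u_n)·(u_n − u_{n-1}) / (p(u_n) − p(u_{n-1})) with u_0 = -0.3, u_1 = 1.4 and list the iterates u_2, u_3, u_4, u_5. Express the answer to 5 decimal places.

p(-0.3) = 4.1900000, p(1.4) = -5.5000000
u_2 = 1.4000000 − (-5.5000000)·(1.4000000 − (-0.3000000)) / (-5.5000000 − 4.1900000) = 1.4000000 − (-9.3500000)/(-9.6900000) = 0.4350877
p(0.4350877) = 0.7092952
u_3 = 0.4350877 − 0.7092952·(0.4350877 − 1.4000000) / (0.7092952 − (-5.5000000)) = 0.4350877 − (-0.6844076)/(6.2092952) = 0.5453108
p(0.5453108) = 0.0942065
u_4 = 0.5453108 − 0.0942065·(0.5453108 − 0.4350877) / (0.0942065 − 0.7092952) = 0.5453108 − (0.0103837)/(-0.6150887) = 0.5621925
p(0.5621925) = -0.0021457
u_5 = 0.5621925 − (-0.0021457)·(0.5621925 − 0.5453108) / (-0.0021457 − 0.0942065) = 0.5621925 − (-0.0000362)/(-0.0963522) = 0.5618165

0.43509, 0.54531, 0.56219, 0.56182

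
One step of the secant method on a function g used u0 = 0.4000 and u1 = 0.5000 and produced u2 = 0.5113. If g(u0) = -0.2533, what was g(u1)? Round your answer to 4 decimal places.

-0.0257

The secant line through (0.4000, -0.2533) and (0.5000, g(u1)) crosses zero at u2 = 0.5113.
So (0.4000, -0.2533), (0.5000, g(u1)), (0.5113, 0) are collinear:
g(u1) = -0.2533 · (0.5000 − 0.5113) / (0.4000 − 0.5113) = -0.2533 · (-0.011300)/(-0.111300) = -0.025717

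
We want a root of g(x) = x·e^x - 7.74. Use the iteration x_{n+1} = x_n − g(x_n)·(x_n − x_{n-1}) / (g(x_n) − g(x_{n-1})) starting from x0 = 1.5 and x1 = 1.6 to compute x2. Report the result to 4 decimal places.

g(1.5) = -1.017466, g(1.6) = 0.184852
x2 = 1.600000 − 0.184852·(1.600000 − 1.500000) / (0.184852 − (-1.017466)) = 1.600000 − (0.018485)/(1.202318) = 1.584625

1.5846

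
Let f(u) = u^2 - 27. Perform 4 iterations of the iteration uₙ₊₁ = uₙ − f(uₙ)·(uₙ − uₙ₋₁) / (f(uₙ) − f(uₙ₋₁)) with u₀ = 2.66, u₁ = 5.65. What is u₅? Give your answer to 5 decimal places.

f(2.66) = -19.9244000, f(5.65) = 4.9225000
u₂ = 5.6500000 − 4.9225000·(5.6500000 − 2.6600000) / (4.9225000 − (-19.9244000)) = 5.6500000 − (14.7182750)/(24.8469000) = 5.0576414
f(5.0576414) = -1.4202635
u₃ = 5.0576414 − (-1.4202635)·(5.0576414 − 5.6500000) / (-1.4202635 − 4.9225000) = 5.0576414 − (0.8413053)/(-6.3427635) = 5.1902816
f(5.1902816) = -0.0609771
u₄ = 5.1902816 − (-0.0609771)·(5.1902816 − 5.0576414) / (-0.0609771 − (-1.4202635)) = 5.1902816 − (-0.0080880)/(1.3592864) = 5.1962318
f(5.1962318) = 0.0008246
u₅ = 5.1962318 − 0.0008246·(5.1962318 − 5.1902816) / (0.0008246 − (-0.0609771)) = 5.1962318 − (0.0000049)/(0.0618018) = 5.1961524

5.19615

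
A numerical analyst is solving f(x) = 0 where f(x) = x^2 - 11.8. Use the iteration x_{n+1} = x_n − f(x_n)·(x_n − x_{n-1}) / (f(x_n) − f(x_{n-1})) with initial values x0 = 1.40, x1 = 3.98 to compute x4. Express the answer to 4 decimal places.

3.4356

f(1.40) = -9.840000, f(3.98) = 4.040400
x2 = 3.980000 − 4.040400·(3.980000 − 1.400000) / (4.040400 − (-9.840000)) = 3.980000 − (10.424232)/(13.880400) = 3.228996
f(3.228996) = -1.373583
x3 = 3.228996 − (-1.373583)·(3.228996 − 3.980000) / (-1.373583 − 4.040400) = 3.228996 − (1.031566)/(-5.413983) = 3.419534
f(3.419534) = -0.106790
x4 = 3.419534 − (-0.106790)·(3.419534 − 3.228996) / (-0.106790 − (-1.373583)) = 3.419534 − (-0.020347)/(1.266793) = 3.435596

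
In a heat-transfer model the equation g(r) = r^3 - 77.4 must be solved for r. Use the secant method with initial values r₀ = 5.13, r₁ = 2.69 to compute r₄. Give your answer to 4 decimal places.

g(5.13) = 57.605697, g(2.69) = -57.934891
r₂ = 2.690000 − (-57.934891)·(2.690000 − 5.130000) / (-57.934891 − 57.605697) = 2.690000 − (141.361134)/(-115.540588) = 3.913476
g(3.913476) = -17.463964
r₃ = 3.913476 − (-17.463964)·(3.913476 − 2.690000) / (-17.463964 − (-57.934891)) = 3.913476 − (-21.366740)/(40.470927) = 4.441429
g(4.441429) = 10.212912
r₄ = 4.441429 − 10.212912·(4.441429 − 3.913476) / (10.212912 − (-17.463964)) = 4.441429 − (5.391936)/(27.676876) = 4.246611

4.2466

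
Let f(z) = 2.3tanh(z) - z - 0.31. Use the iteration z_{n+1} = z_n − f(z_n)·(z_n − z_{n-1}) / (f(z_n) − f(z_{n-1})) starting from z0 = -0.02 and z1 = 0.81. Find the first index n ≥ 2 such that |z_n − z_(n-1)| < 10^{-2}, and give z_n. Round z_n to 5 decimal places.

n = 5, z_n = 0.24724

f(-0.02) = -0.3359939, f(0.81) = 0.4200576
z2 = 0.8100000 − 0.4200576·(0.8300000)/(0.7560515) = 0.3488570;  |Δ| = 0.4611430
f(0.3488570) = 0.1124745
z3 = 0.3488570 − 0.1124745·(-0.4611430)/(-0.3075831) = 0.1802301;  |Δ| = 0.1686269
f(0.1802301) = -0.0801317
z4 = 0.1802301 − (-0.0801317)·(-0.1686269)/(-0.1926061) = 0.2503855;  |Δ| = 0.0701554
f(0.2503855) = 0.0037608
z5 = 0.2503855 − 0.0037608·(0.0701554)/(0.0838925) = 0.2472405;  |Δ| = 0.0031450
|z5 − z4| = 0.0031450 < 10^{-2}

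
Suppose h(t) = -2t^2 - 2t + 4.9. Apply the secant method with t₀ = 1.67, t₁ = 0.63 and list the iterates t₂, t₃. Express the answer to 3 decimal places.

h(1.67) = -4.01780, h(0.63) = 2.84620
t₂ = 0.63000 − 2.84620·(0.63000 − 1.67000) / (2.84620 − (-4.01780)) = 0.63000 − (-2.96005)/(6.86400) = 1.06124
h(1.06124) = 0.52504
t₃ = 1.06124 − 0.52504·(1.06124 − 0.63000) / (0.52504 − 2.84620) = 1.06124 − (0.22642)/(-2.32116) = 1.15879

1.061, 1.159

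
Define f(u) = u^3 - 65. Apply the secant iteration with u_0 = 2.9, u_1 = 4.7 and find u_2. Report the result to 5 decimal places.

f(2.9) = -40.6110000, f(4.7) = 38.8230000
u_2 = 4.7000000 − 38.8230000·(4.7000000 − 2.9000000) / (38.8230000 − (-40.6110000)) = 4.7000000 − (69.8814000)/(79.4340000) = 3.8202583

3.82026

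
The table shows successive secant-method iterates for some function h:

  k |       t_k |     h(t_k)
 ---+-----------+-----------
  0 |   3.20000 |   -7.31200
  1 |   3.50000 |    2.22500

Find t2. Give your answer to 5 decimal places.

3.43001

t2 = 3.50000 − 2.22500·(3.50000 − 3.20000) / (2.22500 − (-7.31200))
   = 3.50000 − (0.6675000)/(9.5370000) = 3.4300094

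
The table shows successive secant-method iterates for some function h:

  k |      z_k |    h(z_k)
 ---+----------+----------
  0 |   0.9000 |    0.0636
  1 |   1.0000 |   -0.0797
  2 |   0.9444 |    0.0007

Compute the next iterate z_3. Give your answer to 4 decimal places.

z_3 = 0.9444 − 0.0007·(0.9444 − 1.0000) / (0.0007 − (-0.0797))
   = 0.9444 − (-0.000039)/(0.080400) = 0.944884

0.9449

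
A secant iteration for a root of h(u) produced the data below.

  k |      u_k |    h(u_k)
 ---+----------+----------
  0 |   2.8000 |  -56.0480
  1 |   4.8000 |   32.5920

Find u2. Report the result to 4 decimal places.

u2 = 4.8000 − 32.5920·(4.8000 − 2.8000) / (32.5920 − (-56.0480))
   = 4.8000 − (65.184000)/(88.640000) = 4.064621

4.0646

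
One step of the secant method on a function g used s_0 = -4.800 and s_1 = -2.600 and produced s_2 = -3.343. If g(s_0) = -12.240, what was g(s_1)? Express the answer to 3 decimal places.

The secant line through (-4.800, -12.240) and (-2.600, g(s_1)) crosses zero at s_2 = -3.343.
So (-4.800, -12.240), (-2.600, g(s_1)), (-3.343, 0) are collinear:
g(s_1) = -12.240 · (-2.600 − (-3.343)) / (-4.800 − (-3.343)) = -12.240 · (0.74300)/(-1.45700) = 6.24181

6.242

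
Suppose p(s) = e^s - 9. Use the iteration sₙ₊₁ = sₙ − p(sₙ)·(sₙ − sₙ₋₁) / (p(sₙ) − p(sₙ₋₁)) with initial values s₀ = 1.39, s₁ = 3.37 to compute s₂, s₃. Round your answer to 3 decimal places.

1.784, 1.993

p(1.39) = -4.98515, p(3.37) = 20.07853
s₂ = 3.37000 − 20.07853·(3.37000 − 1.39000) / (20.07853 − (-4.98515)) = 3.37000 − (39.75548)/(25.06368) = 1.78382
p(1.78382) = -3.04744
s₃ = 1.78382 − (-3.04744)·(1.78382 − 3.37000) / (-3.04744 − 20.07853) = 1.78382 − (4.83379)/(-23.12597) = 1.99284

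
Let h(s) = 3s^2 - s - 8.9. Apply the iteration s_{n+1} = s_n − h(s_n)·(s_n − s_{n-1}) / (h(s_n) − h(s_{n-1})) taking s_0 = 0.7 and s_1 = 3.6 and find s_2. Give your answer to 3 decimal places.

1.383

h(0.7) = -8.13000, h(3.6) = 26.38000
s_2 = 3.60000 − 26.38000·(3.60000 − 0.70000) / (26.38000 − (-8.13000)) = 3.60000 − (76.50200)/(34.51000) = 1.38319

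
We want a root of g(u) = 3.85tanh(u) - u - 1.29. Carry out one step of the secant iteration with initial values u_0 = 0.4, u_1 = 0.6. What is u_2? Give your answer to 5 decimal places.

g(0.4) = -0.2271965, g(0.6) = 0.1776408
u_2 = 0.6000000 − 0.1776408·(0.6000000 − 0.4000000) / (0.1776408 − (-0.2271965)) = 0.6000000 − (0.0355282)/(0.4048373) = 0.5122409

0.51224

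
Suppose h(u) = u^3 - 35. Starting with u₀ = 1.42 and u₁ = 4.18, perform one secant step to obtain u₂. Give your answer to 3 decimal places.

2.684

h(1.42) = -32.13671, h(4.18) = 38.03463
u₂ = 4.18000 − 38.03463·(4.18000 − 1.42000) / (38.03463 − (-32.13671)) = 4.18000 − (104.97558)/(70.17134) = 2.68401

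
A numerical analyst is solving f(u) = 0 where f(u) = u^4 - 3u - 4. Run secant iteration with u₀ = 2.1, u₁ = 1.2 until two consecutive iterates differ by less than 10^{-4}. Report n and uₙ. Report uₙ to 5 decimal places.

n = 8, uₙ = 1.74296

f(2.1) = 9.1481000, f(1.2) = -5.5264000
u₂ = 1.2000000 − (-5.5264000)·(-0.9000000)/(-14.6745000) = 1.5389390;  |Δ| = 0.3389390
f(1.5389390) = -3.0078149
u₃ = 1.5389390 − (-3.0078149)·(0.3389390)/(2.5185851) = 1.9437161;  |Δ| = 0.4047772
f(1.9437161) = 4.4423804
u₄ = 1.9437161 − 4.4423804·(0.4047772)/(7.4501954) = 1.7023568;  |Δ| = 0.2413593
f(1.7023568) = -0.7085580
u₅ = 1.7023568 − (-0.7085580)·(-0.2413593)/(-5.1509385) = 1.7355580;  |Δ| = 0.0332012
f(1.7355580) = -0.1335574
u₆ = 1.7355580 − (-0.1335574)·(0.0332012)/(0.5750006) = 1.7432697;  |Δ| = 0.0077117
f(1.7432697) = 0.0056467
u₇ = 1.7432697 − 0.0056467·(0.0077117)/(0.1392041) = 1.7429569;  |Δ| = 0.0003128
f(1.7429569) = -0.0000421
u₈ = 1.7429569 − (-0.0000421)·(-0.0003128)/(-0.0056887) = 1.7429592;  |Δ| = 0.0000023
|u₈ − u₇| = 0.0000023 < 10^{-4}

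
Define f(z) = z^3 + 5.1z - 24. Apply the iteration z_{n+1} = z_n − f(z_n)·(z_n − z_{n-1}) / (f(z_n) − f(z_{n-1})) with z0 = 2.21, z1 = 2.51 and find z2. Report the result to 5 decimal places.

2.29864

f(2.21) = -1.9351390, f(2.51) = 4.6142510
z2 = 2.5100000 − 4.6142510·(2.5100000 − 2.2100000) / (4.6142510 − (-1.9351390)) = 2.5100000 − (1.3842753)/(6.5493900) = 2.2986406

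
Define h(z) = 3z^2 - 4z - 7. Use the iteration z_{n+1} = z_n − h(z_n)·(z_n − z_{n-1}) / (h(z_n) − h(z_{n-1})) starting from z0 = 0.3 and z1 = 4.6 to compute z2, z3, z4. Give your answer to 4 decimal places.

1.0411, 1.6534, 2.9788

h(0.3) = -7.930000, h(4.6) = 38.080000
z2 = 4.600000 − 38.080000·(4.600000 − 0.300000) / (38.080000 − (-7.930000)) = 4.600000 − (163.744000)/(46.010000) = 1.041121
h(1.041121) = -7.912684
z3 = 1.041121 − (-7.912684)·(1.041121 − 4.600000) / (-7.912684 − 38.080000) = 1.041121 − (28.160281)/(-45.992684) = 1.653399
h(1.653399) = -5.412412
z4 = 1.653399 − (-5.412412)·(1.653399 − 1.041121) / (-5.412412 − (-7.912684)) = 1.653399 − (-3.313897)/(2.500272) = 2.978814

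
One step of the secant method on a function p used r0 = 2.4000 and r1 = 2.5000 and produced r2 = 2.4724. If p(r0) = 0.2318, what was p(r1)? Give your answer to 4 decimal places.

-0.0884

The secant line through (2.4000, 0.2318) and (2.5000, p(r1)) crosses zero at r2 = 2.4724.
So (2.4000, 0.2318), (2.5000, p(r1)), (2.4724, 0) are collinear:
p(r1) = 0.2318 · (2.5000 − 2.4724) / (2.4000 − 2.4724) = 0.2318 · (0.027600)/(-0.072400) = -0.088366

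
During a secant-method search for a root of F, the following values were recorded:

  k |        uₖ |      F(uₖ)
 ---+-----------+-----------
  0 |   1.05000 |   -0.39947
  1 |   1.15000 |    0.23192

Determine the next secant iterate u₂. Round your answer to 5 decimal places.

1.11327

u₂ = 1.15000 − 0.23192·(1.15000 − 1.05000) / (0.23192 − (-0.39947))
   = 1.15000 − (0.0231920)/(0.6313900) = 1.1132683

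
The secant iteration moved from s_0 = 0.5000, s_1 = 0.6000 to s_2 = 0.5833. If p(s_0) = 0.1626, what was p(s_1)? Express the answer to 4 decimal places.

-0.0326

The secant line through (0.5000, 0.1626) and (0.6000, p(s_1)) crosses zero at s_2 = 0.5833.
So (0.5000, 0.1626), (0.6000, p(s_1)), (0.5833, 0) are collinear:
p(s_1) = 0.1626 · (0.6000 − 0.5833) / (0.5000 − 0.5833) = 0.1626 · (0.016700)/(-0.083300) = -0.032598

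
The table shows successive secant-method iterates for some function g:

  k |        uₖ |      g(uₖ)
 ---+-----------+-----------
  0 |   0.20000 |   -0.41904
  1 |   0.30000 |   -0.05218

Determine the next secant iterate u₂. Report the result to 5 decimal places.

0.31422

u₂ = 0.30000 − (-0.05218)·(0.30000 − 0.20000) / (-0.05218 − (-0.41904))
   = 0.30000 − (-0.0052180)/(0.3668600) = 0.3142234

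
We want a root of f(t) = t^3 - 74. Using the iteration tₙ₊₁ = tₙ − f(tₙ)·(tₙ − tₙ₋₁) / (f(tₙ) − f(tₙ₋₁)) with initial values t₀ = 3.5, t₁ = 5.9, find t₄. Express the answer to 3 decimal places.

f(3.5) = -31.12500, f(5.9) = 131.37900
t₂ = 5.90000 − 131.37900·(5.90000 − 3.50000) / (131.37900 − (-31.12500)) = 5.90000 − (315.30960)/(162.50400) = 3.95968
f(3.95968) = -11.91587
t₃ = 3.95968 − (-11.91587)·(3.95968 − 5.90000) / (-11.91587 − 131.37900) = 3.95968 − (23.12059)/(-143.29487) = 4.12103
f(4.12103) = -4.01297
t₄ = 4.12103 − (-4.01297)·(4.12103 − 3.95968) / (-4.01297 − (-11.91587)) = 4.12103 − (-0.64749)/(7.90290) = 4.20296

4.203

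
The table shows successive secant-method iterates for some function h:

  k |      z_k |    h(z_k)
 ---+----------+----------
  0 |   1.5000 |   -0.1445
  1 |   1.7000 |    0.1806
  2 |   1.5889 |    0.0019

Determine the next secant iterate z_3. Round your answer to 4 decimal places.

z_3 = 1.5889 − 0.0019·(1.5889 − 1.7000) / (0.0019 − 0.1806)
   = 1.5889 − (-0.000211)/(-0.178700) = 1.587719

1.5877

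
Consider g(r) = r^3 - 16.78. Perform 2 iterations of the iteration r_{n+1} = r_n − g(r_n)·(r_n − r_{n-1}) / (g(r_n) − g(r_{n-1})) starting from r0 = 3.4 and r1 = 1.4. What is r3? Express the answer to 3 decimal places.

g(3.4) = 22.52400, g(1.4) = -14.03600
r2 = 1.40000 − (-14.03600)·(1.40000 − 3.40000) / (-14.03600 − 22.52400) = 1.40000 − (28.07200)/(-36.56000) = 2.16783
g(2.16783) = -6.59226
r3 = 2.16783 − (-6.59226)·(2.16783 − 1.40000) / (-6.59226 − (-14.03600)) = 2.16783 − (-5.06176)/(7.44374) = 2.84784

2.848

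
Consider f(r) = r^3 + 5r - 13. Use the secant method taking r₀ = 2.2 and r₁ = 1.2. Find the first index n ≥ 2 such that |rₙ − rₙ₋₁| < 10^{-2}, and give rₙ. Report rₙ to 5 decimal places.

n = 5, rₙ = 1.66944

f(2.2) = 8.6480000, f(1.2) = -5.2720000
r₂ = 1.2000000 − (-5.2720000)·(-1.0000000)/(-13.9200000) = 1.5787356;  |Δ| = 0.3787356
f(1.5787356) = -1.1714714
r₃ = 1.5787356 − (-1.1714714)·(0.3787356)/(4.1005286) = 1.6869358;  |Δ| = 0.1082002
f(1.6869358) = 0.2352808
r₄ = 1.6869358 − 0.2352808·(0.1082002)/(1.4067522) = 1.6688392;  |Δ| = 0.0180966
f(1.6688392) = -0.0080461
r₅ = 1.6688392 − (-0.0080461)·(-0.0180966)/(-0.2433269) = 1.6694376;  |Δ| = 0.0005984
|r₅ − r₄| = 0.0005984 < 10^{-2}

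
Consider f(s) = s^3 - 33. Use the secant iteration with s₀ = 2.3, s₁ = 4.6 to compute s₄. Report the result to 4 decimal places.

f(2.3) = -20.833000, f(4.6) = 64.336000
s₂ = 4.600000 − 64.336000·(4.600000 − 2.300000) / (64.336000 − (-20.833000)) = 4.600000 − (147.972800)/(85.169000) = 2.862598
f(2.862598) = -9.542537
s₃ = 2.862598 − (-9.542537)·(2.862598 − 4.600000) / (-9.542537 − 64.336000) = 2.862598 − (16.579224)/(-73.878537) = 3.087010
f(3.087010) = -3.581940
s₄ = 3.087010 − (-3.581940)·(3.087010 − 2.862598) / (-3.581940 − (-9.542537)) = 3.087010 − (-0.803830)/(5.960597) = 3.221867

3.2219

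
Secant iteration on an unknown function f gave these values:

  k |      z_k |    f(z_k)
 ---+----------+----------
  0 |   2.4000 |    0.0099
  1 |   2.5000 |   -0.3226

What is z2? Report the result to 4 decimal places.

2.4030

z2 = 2.5000 − (-0.3226)·(2.5000 − 2.4000) / (-0.3226 − 0.0099)
   = 2.5000 − (-0.032260)/(-0.332500) = 2.402977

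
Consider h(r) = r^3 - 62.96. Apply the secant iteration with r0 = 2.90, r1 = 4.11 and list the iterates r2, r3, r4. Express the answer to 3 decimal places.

h(2.90) = -38.57100, h(4.11) = 6.46653
r2 = 4.11000 − 6.46653·(4.11000 − 2.90000) / (6.46653 − (-38.57100)) = 4.11000 − (7.82450)/(45.03753) = 3.93627
h(3.93627) = -1.97070
r3 = 3.93627 − (-1.97070)·(3.93627 − 4.11000) / (-1.97070 − 6.46653) = 3.93627 − (0.34238)/(-8.43723) = 3.97685
h(3.97685) = -0.06496
r4 = 3.97685 − (-0.06496)·(3.97685 − 3.93627) / (-0.06496 − (-1.97070)) = 3.97685 − (-0.00264)/(1.90573) = 3.97823

3.936, 3.977, 3.978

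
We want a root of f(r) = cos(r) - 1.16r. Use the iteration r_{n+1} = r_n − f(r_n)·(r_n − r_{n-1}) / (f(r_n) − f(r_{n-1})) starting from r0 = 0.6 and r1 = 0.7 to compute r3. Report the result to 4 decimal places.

f(0.6) = 0.129336, f(0.7) = -0.047158
r2 = 0.700000 − (-0.047158)·(0.700000 − 0.600000) / (-0.047158 − 0.129336) = 0.700000 − (-0.004716)/(-0.176493) = 0.673281
f(0.673281) = 0.000775
r3 = 0.673281 − 0.000775·(0.673281 − 0.700000) / (0.000775 − (-0.047158)) = 0.673281 − (-0.000021)/(0.047932) = 0.673712

0.6737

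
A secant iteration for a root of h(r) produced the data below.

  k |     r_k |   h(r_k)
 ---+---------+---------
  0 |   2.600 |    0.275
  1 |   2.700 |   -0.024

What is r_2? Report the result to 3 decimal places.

r_2 = 2.700 − (-0.024)·(2.700 − 2.600) / (-0.024 − 0.275)
   = 2.700 − (-0.00240)/(-0.29900) = 2.69197

2.692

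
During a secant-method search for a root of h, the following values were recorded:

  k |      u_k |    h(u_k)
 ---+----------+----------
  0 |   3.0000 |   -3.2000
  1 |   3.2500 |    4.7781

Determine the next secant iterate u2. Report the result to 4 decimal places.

3.1003

u2 = 3.2500 − 4.7781·(3.2500 − 3.0000) / (4.7781 − (-3.2000))
   = 3.2500 − (1.194525)/(7.978100) = 3.100275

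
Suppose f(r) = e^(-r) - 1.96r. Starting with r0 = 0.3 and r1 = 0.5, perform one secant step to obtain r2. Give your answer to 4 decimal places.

0.3581

f(0.3) = 0.152818, f(0.5) = -0.373469
r2 = 0.500000 − (-0.373469)·(0.500000 − 0.300000) / (-0.373469 − 0.152818) = 0.500000 − (-0.074694)/(-0.526288) = 0.358074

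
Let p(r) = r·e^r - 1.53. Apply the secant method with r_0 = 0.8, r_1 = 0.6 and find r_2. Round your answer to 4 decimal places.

p(0.8) = 0.250433, p(0.6) = -0.436729
r_2 = 0.600000 − (-0.436729)·(0.600000 − 0.800000) / (-0.436729 − 0.250433) = 0.600000 − (0.087346)/(-0.687161) = 0.727111

0.7271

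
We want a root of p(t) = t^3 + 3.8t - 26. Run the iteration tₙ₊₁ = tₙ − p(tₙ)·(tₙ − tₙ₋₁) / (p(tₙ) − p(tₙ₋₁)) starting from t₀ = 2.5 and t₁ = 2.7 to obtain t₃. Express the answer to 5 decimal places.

2.53821

p(2.5) = -0.8750000, p(2.7) = 3.9430000
t₂ = 2.7000000 − 3.9430000·(2.7000000 − 2.5000000) / (3.9430000 − (-0.8750000)) = 2.7000000 − (0.7886000)/(4.8180000) = 2.5363221
p(2.5363221) = -0.0459934
t₃ = 2.5363221 − (-0.0459934)·(2.5363221 − 2.7000000) / (-0.0459934 − 3.9430000) = 2.5363221 − (0.0075281)/(-3.9889934) = 2.5382093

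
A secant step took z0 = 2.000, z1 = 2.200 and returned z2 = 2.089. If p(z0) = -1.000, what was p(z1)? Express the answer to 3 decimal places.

1.247

The secant line through (2.000, -1.000) and (2.200, p(z1)) crosses zero at z2 = 2.089.
So (2.000, -1.000), (2.200, p(z1)), (2.089, 0) are collinear:
p(z1) = -1.000 · (2.200 − 2.089) / (2.000 − 2.089) = -1.000 · (0.11100)/(-0.08900) = 1.24719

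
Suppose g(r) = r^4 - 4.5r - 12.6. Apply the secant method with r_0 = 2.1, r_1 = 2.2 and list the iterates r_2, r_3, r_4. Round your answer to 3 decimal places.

g(2.1) = -2.60190, g(2.2) = 0.92560
r_2 = 2.20000 − 0.92560·(2.20000 − 2.10000) / (0.92560 − (-2.60190)) = 2.20000 − (0.09256)/(3.52750) = 2.17376
g(2.17376) = -0.05408
r_3 = 2.17376 − (-0.05408)·(2.17376 − 2.20000) / (-0.05408 − 0.92560) = 2.17376 − (0.00142)/(-0.97968) = 2.17521
g(2.17521) = -0.00103
r_4 = 2.17521 − (-0.00103)·(2.17521 − 2.17376) / (-0.00103 − (-0.05408)) = 2.17521 − (0.00000)/(0.05305) = 2.17524

2.174, 2.175, 2.175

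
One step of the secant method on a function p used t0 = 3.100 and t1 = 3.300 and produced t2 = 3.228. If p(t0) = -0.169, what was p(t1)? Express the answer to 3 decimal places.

The secant line through (3.100, -0.169) and (3.300, p(t1)) crosses zero at t2 = 3.228.
So (3.100, -0.169), (3.300, p(t1)), (3.228, 0) are collinear:
p(t1) = -0.169 · (3.300 − 3.228) / (3.100 − 3.228) = -0.169 · (0.07200)/(-0.12800) = 0.09506

0.095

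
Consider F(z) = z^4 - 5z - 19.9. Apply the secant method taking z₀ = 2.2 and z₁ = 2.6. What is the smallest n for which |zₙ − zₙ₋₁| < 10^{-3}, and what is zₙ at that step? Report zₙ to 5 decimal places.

F(2.2) = -7.4744000, F(2.6) = 12.7976000
z₂ = 2.6000000 − 12.7976000·(0.4000000)/(20.2720000) = 2.3474822;  |Δ| = 0.2525178
F(2.3474822) = -1.2698957
z₃ = 2.3474822 − (-1.2698957)·(-0.2525178)/(-14.0674957) = 2.3702774;  |Δ| = 0.0227952
F(2.3702774) = -0.1870463
z₄ = 2.3702774 − (-0.1870463)·(0.0227952)/(1.0828494) = 2.3742150;  |Δ| = 0.0039375
F(2.3742150) = 0.0035295
z₅ = 2.3742150 − 0.0035295·(0.0039375)/(0.1905758) = 2.3741420;  |Δ| = 0.0000729
|z₅ − z₄| = 0.0000729 < 10^{-3}

n = 5, zₙ = 2.37414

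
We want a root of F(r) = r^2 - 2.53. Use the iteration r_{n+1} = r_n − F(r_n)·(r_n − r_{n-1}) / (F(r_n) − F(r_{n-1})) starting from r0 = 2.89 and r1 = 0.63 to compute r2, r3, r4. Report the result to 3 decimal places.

F(2.89) = 5.82210, F(0.63) = -2.13310
r2 = 0.63000 − (-2.13310)·(0.63000 − 2.89000) / (-2.13310 − 5.82210) = 0.63000 − (4.82081)/(-7.95520) = 1.23599
F(1.23599) = -1.00232
r3 = 1.23599 − (-1.00232)·(1.23599 − 0.63000) / (-1.00232 − (-2.13310)) = 1.23599 − (-0.60740)/(1.13078) = 1.77314
F(1.77314) = 0.61404
r4 = 1.77314 − 0.61404·(1.77314 − 1.23599) / (0.61404 − (-1.00232)) = 1.77314 − (0.32983)/(1.61636) = 1.56909

1.236, 1.773, 1.569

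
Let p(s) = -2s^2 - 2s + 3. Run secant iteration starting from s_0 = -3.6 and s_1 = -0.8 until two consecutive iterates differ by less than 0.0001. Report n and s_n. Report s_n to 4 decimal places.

n = 8, s_n = -1.8229

p(-3.6) = -15.720000, p(-0.8) = 3.320000
s_2 = -0.800000 − 3.320000·(2.800000)/(19.040000) = -1.288235;  |Δ| = 0.488235
p(-1.288235) = 2.257370
s_3 = -1.288235 − 2.257370·(-0.488235)/(-1.062630) = -2.325405;  |Δ| = 1.037170
p(-2.325405) = -3.164210
s_4 = -2.325405 − (-3.164210)·(-1.037170)/(-5.421580) = -1.720079;  |Δ| = 0.605326
p(-1.720079) = 0.522813
s_5 = -1.720079 − 0.522813·(0.605326)/(3.687023) = -1.805913;  |Δ| = 0.085834
p(-1.805913) = 0.089180
s_6 = -1.805913 − 0.089180·(-0.085834)/(-0.433633) = -1.823566;  |Δ| = 0.017653
p(-1.823566) = -0.003654
s_7 = -1.823566 − (-0.003654)·(-0.017653)/(-0.092834) = -1.822871;  |Δ| = 0.000695
p(-1.822871) = 0.000024
s_8 = -1.822871 − 0.000024·(0.000695)/(0.003677) = -1.822876;  |Δ| = 0.000004
|s_8 − s_7| = 0.000004 < 0.0001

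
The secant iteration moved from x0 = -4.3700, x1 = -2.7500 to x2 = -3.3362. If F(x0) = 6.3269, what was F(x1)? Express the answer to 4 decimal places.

-3.5876

The secant line through (-4.3700, 6.3269) and (-2.7500, F(x1)) crosses zero at x2 = -3.3362.
So (-4.3700, 6.3269), (-2.7500, F(x1)), (-3.3362, 0) are collinear:
F(x1) = 6.3269 · (-2.7500 − (-3.3362)) / (-4.3700 − (-3.3362)) = 6.3269 · (0.586200)/(-1.033800) = -3.587569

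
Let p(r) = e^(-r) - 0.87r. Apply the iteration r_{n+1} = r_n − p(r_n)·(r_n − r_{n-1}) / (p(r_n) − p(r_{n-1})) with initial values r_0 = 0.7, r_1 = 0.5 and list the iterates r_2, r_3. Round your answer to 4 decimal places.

p(0.7) = -0.112415, p(0.5) = 0.171531
r_2 = 0.500000 − 0.171531·(0.500000 − 0.700000) / (0.171531 − (-0.112415)) = 0.500000 − (-0.034306)/(0.283945) = 0.620819
p(0.620819) = -0.002609
r_3 = 0.620819 − (-0.002609)·(0.620819 − 0.500000) / (-0.002609 − 0.171531) = 0.620819 − (-0.000315)/(-0.174140) = 0.619009

0.6208, 0.6190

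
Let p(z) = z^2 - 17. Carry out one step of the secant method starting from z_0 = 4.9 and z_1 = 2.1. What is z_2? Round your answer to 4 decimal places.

3.8986

p(4.9) = 7.010000, p(2.1) = -12.590000
z_2 = 2.100000 − (-12.590000)·(2.100000 − 4.900000) / (-12.590000 − 7.010000) = 2.100000 − (35.252000)/(-19.600000) = 3.898571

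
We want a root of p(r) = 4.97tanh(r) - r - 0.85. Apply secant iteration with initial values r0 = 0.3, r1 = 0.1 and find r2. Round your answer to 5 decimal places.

p(0.3) = 0.2978237, p(0.1) = -0.4546501
r2 = 0.1000000 − (-0.4546501)·(0.1000000 − 0.3000000) / (-0.4546501 − 0.2978237) = 0.1000000 − (0.0909300)/(-0.7524738) = 0.2208414

0.22084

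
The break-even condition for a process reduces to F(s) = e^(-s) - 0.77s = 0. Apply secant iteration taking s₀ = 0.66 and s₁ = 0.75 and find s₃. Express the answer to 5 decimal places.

0.66673

F(0.66) = 0.0086513, F(0.75) = -0.1051334
s₂ = 0.7500000 − (-0.1051334)·(0.7500000 − 0.6600000) / (-0.1051334 − 0.0086513) = 0.7500000 − (-0.0094620)/(-0.1137848) = 0.6668429
F(0.6668429) = -0.0001424
s₃ = 0.6668429 − (-0.0001424)·(0.6668429 − 0.7500000) / (-0.0001424 − (-0.1051334)) = 0.6668429 − (0.0000118)/(0.1049910) = 0.6667301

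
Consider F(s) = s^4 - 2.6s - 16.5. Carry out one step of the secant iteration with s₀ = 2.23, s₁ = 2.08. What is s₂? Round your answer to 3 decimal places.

F(2.23) = 2.43173, F(2.08) = -3.19026
s₂ = 2.08000 − (-3.19026)·(2.08000 − 2.23000) / (-3.19026 − 2.43173) = 2.08000 − (0.47854)/(-5.62200) = 2.16512

2.165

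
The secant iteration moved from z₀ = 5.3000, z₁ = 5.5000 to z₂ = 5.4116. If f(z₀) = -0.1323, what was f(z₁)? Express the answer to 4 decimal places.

0.1048

The secant line through (5.3000, -0.1323) and (5.5000, f(z₁)) crosses zero at z₂ = 5.4116.
So (5.3000, -0.1323), (5.5000, f(z₁)), (5.4116, 0) are collinear:
f(z₁) = -0.1323 · (5.5000 − 5.4116) / (5.3000 − 5.4116) = -0.1323 · (0.088400)/(-0.111600) = 0.104797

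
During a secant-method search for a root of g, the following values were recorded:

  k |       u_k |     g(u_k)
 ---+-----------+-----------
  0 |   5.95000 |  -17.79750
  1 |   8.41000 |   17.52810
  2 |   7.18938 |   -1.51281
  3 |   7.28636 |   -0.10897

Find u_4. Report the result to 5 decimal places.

7.29389

u_4 = 7.28636 − (-0.10897)·(7.28636 − 7.18938) / (-0.10897 − (-1.51281))
   = 7.28636 − (-0.0105679)/(1.4038400) = 7.2938879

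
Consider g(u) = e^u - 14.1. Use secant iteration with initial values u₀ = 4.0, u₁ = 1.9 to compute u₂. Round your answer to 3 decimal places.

2.225

g(4.0) = 40.49815, g(1.9) = -7.41411
u₂ = 1.90000 − (-7.41411)·(1.90000 − 4.00000) / (-7.41411 − 40.49815) = 1.90000 − (15.56962)/(-47.91226) = 2.22496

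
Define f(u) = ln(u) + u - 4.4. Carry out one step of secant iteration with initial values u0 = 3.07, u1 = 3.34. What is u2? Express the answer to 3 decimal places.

f(3.07) = -0.20832, f(3.34) = 0.14597
u2 = 3.34000 − 0.14597·(3.34000 − 3.07000) / (0.14597 − (-0.20832)) = 3.34000 − (0.03941)/(0.35429) = 3.22876

3.229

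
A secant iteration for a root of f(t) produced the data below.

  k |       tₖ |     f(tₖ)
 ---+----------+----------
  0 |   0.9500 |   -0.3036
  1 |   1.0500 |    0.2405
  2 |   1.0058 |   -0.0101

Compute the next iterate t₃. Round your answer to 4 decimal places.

t₃ = 1.0058 − (-0.0101)·(1.0058 − 1.0500) / (-0.0101 − 0.2405)
   = 1.0058 − (0.000446)/(-0.250600) = 1.007581

1.0076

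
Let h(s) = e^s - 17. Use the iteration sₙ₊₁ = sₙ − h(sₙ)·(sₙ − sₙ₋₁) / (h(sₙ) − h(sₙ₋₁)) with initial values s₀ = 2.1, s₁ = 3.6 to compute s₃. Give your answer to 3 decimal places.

h(2.1) = -8.83383, h(3.6) = 19.59823
s₂ = 3.60000 − 19.59823·(3.60000 − 2.10000) / (19.59823 − (-8.83383)) = 3.60000 − (29.39735)/(28.43206) = 2.56605
h(2.56605) = -3.98569
s₃ = 2.56605 − (-3.98569)·(2.56605 − 3.60000) / (-3.98569 − 19.59823) = 2.56605 − (4.12101)/(-23.58393) = 2.74079

2.741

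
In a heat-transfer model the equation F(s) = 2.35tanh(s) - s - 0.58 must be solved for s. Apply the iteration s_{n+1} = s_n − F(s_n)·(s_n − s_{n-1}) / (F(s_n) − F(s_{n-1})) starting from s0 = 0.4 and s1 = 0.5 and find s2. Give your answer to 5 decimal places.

F(0.4) = -0.0871199, F(0.5) = 0.0059753
s2 = 0.5000000 − 0.0059753·(0.5000000 − 0.4000000) / (0.0059753 − (-0.0871199)) = 0.5000000 − (0.0005975)/(0.0930953) = 0.4935815

0.49358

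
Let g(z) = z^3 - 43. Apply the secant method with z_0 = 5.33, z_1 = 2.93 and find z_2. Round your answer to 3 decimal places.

3.269

g(5.33) = 108.41944, g(2.93) = -17.84624
z_2 = 2.93000 − (-17.84624)·(2.93000 − 5.33000) / (-17.84624 − 108.41944) = 2.93000 − (42.83098)/(-126.26568) = 3.26921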